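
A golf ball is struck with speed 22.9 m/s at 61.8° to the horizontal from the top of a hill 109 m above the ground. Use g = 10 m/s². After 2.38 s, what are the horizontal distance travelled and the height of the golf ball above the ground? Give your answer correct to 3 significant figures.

v_x = 22.9 cos 61.8° = 10.82 m/s; v_y0 = 22.9 sin 61.8° = 20.18 m/s.
x = v_x t = 10.82 × 2.38 = 25.8 m.
y = 109 + v_y0 t − ½ g t² = 129 m.

x = 25.8 m, y = 129 m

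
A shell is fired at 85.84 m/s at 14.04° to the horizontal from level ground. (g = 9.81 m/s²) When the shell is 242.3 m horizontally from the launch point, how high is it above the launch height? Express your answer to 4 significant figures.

v_x = 85.84 cos 14.04° = 83.276 m/s, v_y0 = 85.84 sin 14.04° = 20.825 m/s.
Time to reach x = 242.3 m: t = x / v_x = 242.3 / 83.276 = 2.9096 s.
y = v_y0 t − ½ g t² = 20.825×2.9096 − 4.905×2.9096² = 19.07 m.

19.07 m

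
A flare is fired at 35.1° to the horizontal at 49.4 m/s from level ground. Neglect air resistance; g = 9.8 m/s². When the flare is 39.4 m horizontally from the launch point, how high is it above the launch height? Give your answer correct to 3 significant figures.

v_x = 49.4 cos 35.1° = 40.42 m/s, v_y0 = 49.4 sin 35.1° = 28.41 m/s.
Time to reach x = 39.4 m: t = x / v_x = 39.4 / 40.42 = 0.9748 s.
y = v_y0 t − ½ g t² = 28.41×0.9748 − 4.900×0.9748² = 23.0 m.

23.0 m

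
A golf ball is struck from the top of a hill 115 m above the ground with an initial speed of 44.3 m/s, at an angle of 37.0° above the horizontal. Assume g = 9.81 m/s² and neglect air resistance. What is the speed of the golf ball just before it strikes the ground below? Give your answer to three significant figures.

v_x = 44.3 cos 37.0° = 35.38 m/s is unchanged throughout.
For the vertical component, v_y² = v_y0² + 2 g h = (26.66)² + 2×9.81×115 = 2967, so |v_y| = 54.47 m/s.
Impact speed = √(v_x² + v_y²) = √(1252 + 2967) = 65.0 m/s.

65.0 m/s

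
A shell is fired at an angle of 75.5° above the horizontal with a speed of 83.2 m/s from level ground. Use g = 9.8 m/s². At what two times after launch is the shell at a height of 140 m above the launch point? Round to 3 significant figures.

v_y0 = 83.2 sin 75.5° = 80.55 m/s.
Set y = v_y0 t − ½ g t² = 140: 4.900 t² − 80.55 t + 140 = 0.
t = [80.55 ± √(6488 − 2744)] / 9.8 = (80.55 ± 61.19) / 9.8, giving t = 1.98 s or t = 14.5 s.
So the shell is at 140 m at t = 1.98 s (rising) and t = 14.5 s (falling).

1.98 s and 14.5 s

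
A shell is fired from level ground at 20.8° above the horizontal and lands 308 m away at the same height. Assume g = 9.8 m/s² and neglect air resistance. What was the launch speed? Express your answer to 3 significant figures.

67.4 m/s

On level ground, R = v₀² sin(2θ) / g, so v₀ = √(R g / sin 2θ).
sin(2 × 20.8°) = 0.6639.
v₀ = √(308 × 9.8 / 0.6639) = √4546 = 67.4 m/s.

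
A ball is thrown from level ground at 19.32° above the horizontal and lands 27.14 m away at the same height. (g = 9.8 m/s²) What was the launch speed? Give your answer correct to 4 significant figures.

On level ground, R = v₀² sin(2θ) / g, so v₀ = √(R g / sin 2θ).
sin(2 × 19.32°) = 0.6244.
v₀ = √(27.14 × 9.8 / 0.6244) = √425.96 = 20.64 m/s.

20.64 m/s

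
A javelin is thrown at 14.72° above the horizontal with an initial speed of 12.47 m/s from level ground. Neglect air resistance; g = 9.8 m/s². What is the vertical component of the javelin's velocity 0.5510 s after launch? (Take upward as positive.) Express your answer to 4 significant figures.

Initial vertical component: v_y0 = 12.47 sin 14.72° = 3.1686 m/s.
v_y(t) = v_y0 − g t = 3.1686 − 9.8 × 0.5510 = -2.231 m/s.

-2.231 m/s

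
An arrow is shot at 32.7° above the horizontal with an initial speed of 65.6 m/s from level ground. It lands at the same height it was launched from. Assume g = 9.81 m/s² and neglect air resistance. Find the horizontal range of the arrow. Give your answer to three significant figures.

399 m

Components: v_x = 65.6 cos 32.7° = 55.20 m/s, v_y = 65.6 sin 32.7° = 35.44 m/s.
Time of flight (same landing height): t = 2 v_y / g = 2 × 35.44 / 9.81 = 7.225 s.
Range: R = v_x · t = 55.20 × 7.225 = 399 m.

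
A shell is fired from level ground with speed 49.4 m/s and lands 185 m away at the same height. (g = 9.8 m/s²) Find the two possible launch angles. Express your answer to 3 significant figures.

24.0° and 66.0°

Level-ground range: R = v₀² sin(2θ)/g ⇒ sin 2θ = R g / v₀² = 185×9.8/49.4² = 0.7429.
2θ = arcsin(0.7429) = 47.98° or 180° − 47.98° = 132.02°.
So θ = 24.0° or θ = 66.0°.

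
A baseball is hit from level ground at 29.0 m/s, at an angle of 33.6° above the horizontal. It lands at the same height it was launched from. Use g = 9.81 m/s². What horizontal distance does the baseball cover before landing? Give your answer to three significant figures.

Components: v_x = 29.0 cos 33.6° = 24.15 m/s, v_y = 29.0 sin 33.6° = 16.05 m/s.
Time of flight (same landing height): t = 2 v_y / g = 2 × 16.05 / 9.81 = 3.272 s.
Range: R = v_x · t = 24.15 × 3.272 = 79.0 m.

79.0 m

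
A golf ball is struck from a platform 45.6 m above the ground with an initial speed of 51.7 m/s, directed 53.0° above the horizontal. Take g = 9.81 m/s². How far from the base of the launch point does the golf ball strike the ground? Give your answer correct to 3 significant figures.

Components: v_x = 51.7 cos 53.0° = 31.11 m/s, v_y = 51.7 sin 53.0° = 41.29 m/s.
Vertical: 0 = 45.6 + 41.29 t − ½(9.81) t² ⇒ 4.905 t² − 41.29 t − 45.6 = 0.
t = [41.29 + √(1705 + 894.7)] / 9.810 = 9.406 s.
Horizontal: R = v_x · t = 31.11 × 9.406 = 293 m.

293 m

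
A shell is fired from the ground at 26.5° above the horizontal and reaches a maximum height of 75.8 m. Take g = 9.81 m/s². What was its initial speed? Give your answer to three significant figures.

86.4 m/s

At maximum height v_y = 0, so (v₀ sin θ)² = 2 g H.
v₀ sin 26.5° = √(2 × 9.81 × 75.8) = 38.56 m/s.
v₀ = 38.56 / sin 26.5° = 38.56 / 0.4462 = 86.4 m/s.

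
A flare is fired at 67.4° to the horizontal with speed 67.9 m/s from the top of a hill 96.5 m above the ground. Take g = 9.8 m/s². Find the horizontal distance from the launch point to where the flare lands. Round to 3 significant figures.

Components: v_x = 67.9 cos 67.4° = 26.09 m/s, v_y = 67.9 sin 67.4° = 62.69 m/s.
Vertical: 0 = 96.5 + 62.69 t − ½(9.8) t² ⇒ 4.900 t² − 62.69 t − 96.5 = 0.
t = [62.69 + √(3930 + 1891)] / 9.800 = 14.18 s.
Horizontal: R = v_x · t = 26.09 × 14.18 = 370 m.

370 m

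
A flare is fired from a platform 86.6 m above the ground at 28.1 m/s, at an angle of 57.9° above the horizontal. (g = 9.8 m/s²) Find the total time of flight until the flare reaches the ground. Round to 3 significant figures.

7.28 s

Vertical component: v_y = 28.1 sin 57.9° = 23.80 m/s.
Taking up as positive with launch at y = 86.6 m, landing at y = 0: 0 = 86.6 + 23.80 t − ½(9.8) t².
Solving 4.900 t² − 23.80 t − 86.6 = 0 gives t = [23.80 + √(23.80² + 4·4.900·86.6)] / 9.800 = 7.28 s.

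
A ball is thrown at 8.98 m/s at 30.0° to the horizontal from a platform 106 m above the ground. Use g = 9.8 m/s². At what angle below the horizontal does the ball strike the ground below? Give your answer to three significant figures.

v_x = 8.98 cos 30.0° = 7.777 m/s.
At impact |v_y| = √(v_y0² + 2 g h) = √(4.490² + 2×9.8×106) = 45.80 m/s.
Angle below horizontal = arctan(|v_y| / v_x) = arctan(45.80 / 7.777) = 80.4°.

80.4°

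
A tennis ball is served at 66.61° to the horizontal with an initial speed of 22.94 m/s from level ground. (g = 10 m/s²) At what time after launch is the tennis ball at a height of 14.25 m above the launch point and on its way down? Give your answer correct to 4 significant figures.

3.364 s

v_y0 = 22.94 sin 66.61° = 21.055 m/s.
Set y = v_y0 t − ½ g t² = 14.25: 5.000 t² − 21.055 t + 14.25 = 0.
t = [21.055 ± √(443.31 − 285.00)] / 10 = (21.055 ± 12.582) / 10, giving t = 0.8473 s or t = 3.364 s.
On the way down corresponds to the larger root: t = 3.364 s.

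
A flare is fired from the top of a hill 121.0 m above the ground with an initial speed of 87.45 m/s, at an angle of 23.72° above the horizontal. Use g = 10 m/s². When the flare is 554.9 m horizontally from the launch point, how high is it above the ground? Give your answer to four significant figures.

v_x = 87.45 cos 23.72° = 80.062 m/s, v_y0 = 87.45 sin 23.72° = 35.178 m/s.
Time to reach x = 554.9 m: t = x / v_x = 554.9 / 80.062 = 6.9309 s.
y = 121.0 + v_y0 t − ½ g t² = 121.0 + 35.178×6.9309 − 5.000×6.9309² = 124.6 m.

124.6 m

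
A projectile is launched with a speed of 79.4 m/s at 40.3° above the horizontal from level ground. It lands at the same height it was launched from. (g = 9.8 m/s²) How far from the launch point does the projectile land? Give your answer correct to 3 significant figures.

For level ground, R = v₀² sin(2θ) / g.
sin(2 × 40.3°) = sin 80.60° = 0.9866.
R = (79.4)² × 0.9866 / 9.8 = 635 m.

635 m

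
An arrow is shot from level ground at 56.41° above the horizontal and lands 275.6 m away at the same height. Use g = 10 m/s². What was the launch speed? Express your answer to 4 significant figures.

On level ground, R = v₀² sin(2θ) / g, so v₀ = √(R g / sin 2θ).
sin(2 × 56.41°) = 0.9217.
v₀ = √(275.6 × 10 / 0.9217) = √2990.1 = 54.68 m/s.

54.68 m/s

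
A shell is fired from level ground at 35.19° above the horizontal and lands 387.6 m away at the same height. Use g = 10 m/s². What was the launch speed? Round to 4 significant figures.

On level ground, R = v₀² sin(2θ) / g, so v₀ = √(R g / sin 2θ).
sin(2 × 35.19°) = 0.9419.
v₀ = √(387.6 × 10 / 0.9419) = √4115.1 = 64.15 m/s.

64.15 m/s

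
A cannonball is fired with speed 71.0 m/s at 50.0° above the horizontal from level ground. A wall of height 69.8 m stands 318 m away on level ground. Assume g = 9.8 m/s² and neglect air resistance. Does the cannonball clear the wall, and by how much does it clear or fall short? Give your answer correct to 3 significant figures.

Yes — it clears the wall by 71.3 m.

v_x = 71.0 cos 50.0° = 45.64 m/s; v_y0 = 71.0 sin 50.0° = 54.39 m/s.
Time to reach the wall: t = 318 / 45.64 = 6.968 s.
Height at that point: y = 54.39×6.968 − 4.900×6.968² = 141.1 m.
That is 141.1 − 69.8 = 71.3 m above the top of the wall, so the cannonball clears it.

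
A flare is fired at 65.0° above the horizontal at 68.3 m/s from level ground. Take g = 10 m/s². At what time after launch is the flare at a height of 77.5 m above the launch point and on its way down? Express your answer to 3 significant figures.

v_y0 = 68.3 sin 65.0° = 61.90 m/s.
Set y = v_y0 t − ½ g t² = 77.5: 5.000 t² − 61.90 t + 77.5 = 0.
t = [61.90 ± √(3832 − 1550)] / 10 = (61.90 ± 47.77) / 10, giving t = 1.41 s or t = 11.0 s.
On the way down corresponds to the larger root: t = 11.0 s.

11.0 s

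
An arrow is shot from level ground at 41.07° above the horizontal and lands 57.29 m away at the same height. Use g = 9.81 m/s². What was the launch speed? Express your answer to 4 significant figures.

On level ground, R = v₀² sin(2θ) / g, so v₀ = √(R g / sin 2θ).
sin(2 × 41.07°) = 0.9906.
v₀ = √(57.29 × 9.81 / 0.9906) = √567.35 = 23.82 m/s.

23.82 m/s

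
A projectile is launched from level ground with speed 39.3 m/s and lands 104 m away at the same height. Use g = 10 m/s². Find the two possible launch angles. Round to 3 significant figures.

21.2° and 68.8°

Level-ground range: R = v₀² sin(2θ)/g ⇒ sin 2θ = R g / v₀² = 104×10/39.3² = 0.6734.
2θ = arcsin(0.6734) = 42.33° or 180° − 42.33° = 137.67°.
So θ = 21.2° or θ = 68.8°.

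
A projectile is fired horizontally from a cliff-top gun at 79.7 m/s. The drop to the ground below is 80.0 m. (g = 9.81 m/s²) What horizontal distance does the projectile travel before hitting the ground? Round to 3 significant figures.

Initial vertical velocity is zero, so the fall time comes from h = ½ g t²: t = √(2 × 80.0 / 9.81) = 4.039 s.
Horizontal motion is uniform at 79.7 m/s, so x = 79.7 × 4.039 = 322 m.

322 m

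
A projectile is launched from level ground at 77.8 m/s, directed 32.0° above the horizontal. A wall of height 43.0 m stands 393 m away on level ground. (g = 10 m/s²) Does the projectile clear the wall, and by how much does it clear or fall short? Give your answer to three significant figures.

Yes — it clears the wall by 25.2 m.

v_x = 77.8 cos 32.0° = 65.98 m/s; v_y0 = 77.8 sin 32.0° = 41.23 m/s.
Time to reach the wall: t = 393 / 65.98 = 5.956 s.
Height at that point: y = 41.23×5.956 − 5.000×5.956² = 68.20 m.
That is 68.20 − 43.0 = 25.2 m above the top of the wall, so the projectile clears it.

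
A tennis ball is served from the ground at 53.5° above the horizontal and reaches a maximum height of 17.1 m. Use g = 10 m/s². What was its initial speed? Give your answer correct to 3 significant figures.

23.0 m/s

At maximum height v_y = 0, so (v₀ sin θ)² = 2 g H.
v₀ sin 53.5° = √(2 × 10 × 17.1) = 18.49 m/s.
v₀ = 18.49 / sin 53.5° = 18.49 / 0.8039 = 23.0 m/s.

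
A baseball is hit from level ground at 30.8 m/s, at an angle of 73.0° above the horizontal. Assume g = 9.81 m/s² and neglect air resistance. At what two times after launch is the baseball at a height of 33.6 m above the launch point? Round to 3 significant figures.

v_y0 = 30.8 sin 73.0° = 29.45 m/s.
Set y = v_y0 t − ½ g t² = 33.6: 4.905 t² − 29.45 t + 33.6 = 0.
t = [29.45 ± √(867.3 − 659.2)] / 9.81 = (29.45 ± 14.43) / 9.81, giving t = 1.53 s or t = 4.47 s.
So the baseball is at 33.6 m at t = 1.53 s (rising) and t = 4.47 s (falling).

1.53 s and 4.47 s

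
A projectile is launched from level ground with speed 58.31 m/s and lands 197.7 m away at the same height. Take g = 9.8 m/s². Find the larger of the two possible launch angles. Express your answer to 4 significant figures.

72.63°

Level-ground range: R = v₀² sin(2θ)/g ⇒ sin 2θ = R g / v₀² = 197.7×9.8/58.31² = 0.5698.
2θ = arcsin(0.5698) = 34.736° or 180° − 34.736° = 145.264°.
So θ = 17.37° or θ = 72.63°.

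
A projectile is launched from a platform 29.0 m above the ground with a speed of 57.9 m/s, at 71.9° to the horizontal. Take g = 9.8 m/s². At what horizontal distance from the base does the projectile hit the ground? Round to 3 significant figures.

Components: v_x = 57.9 cos 71.9° = 17.99 m/s, v_y = 57.9 sin 71.9° = 55.03 m/s.
Vertical: 0 = 29.0 + 55.03 t − ½(9.8) t² ⇒ 4.900 t² − 55.03 t − 29.0 = 0.
t = [55.03 + √(3028 + 568.4)] / 9.800 = 11.73 s.
Horizontal: R = v_x · t = 17.99 × 11.73 = 211 m.

211 m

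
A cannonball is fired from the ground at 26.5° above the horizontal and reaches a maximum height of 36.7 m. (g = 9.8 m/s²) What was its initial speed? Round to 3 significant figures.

At maximum height v_y = 0, so (v₀ sin θ)² = 2 g H.
v₀ sin 26.5° = √(2 × 9.8 × 36.7) = 26.82 m/s.
v₀ = 26.82 / sin 26.5° = 26.82 / 0.4462 = 60.1 m/s.

60.1 m/s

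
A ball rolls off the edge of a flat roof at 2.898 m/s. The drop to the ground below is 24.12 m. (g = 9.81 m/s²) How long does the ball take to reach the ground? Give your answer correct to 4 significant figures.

2.218 s

The horizontal speed doesn't affect the fall. With v_y0 = 0, h = ½ g t².
t = √(2 × 24.12 / 9.81) = √4.9174 = 2.218 s.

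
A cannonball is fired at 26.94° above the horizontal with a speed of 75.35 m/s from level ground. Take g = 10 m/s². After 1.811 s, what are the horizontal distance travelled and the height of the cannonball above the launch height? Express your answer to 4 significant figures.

x = 121.7 m, y = 45.43 m

v_x = 75.35 cos 26.94° = 67.173 m/s; v_y0 = 75.35 sin 26.94° = 34.138 m/s.
x = v_x t = 67.173 × 1.811 = 121.7 m.
y = v_y0 t − ½ g t² = 34.138×1.811 − 5.000×1.811² = 45.43 m.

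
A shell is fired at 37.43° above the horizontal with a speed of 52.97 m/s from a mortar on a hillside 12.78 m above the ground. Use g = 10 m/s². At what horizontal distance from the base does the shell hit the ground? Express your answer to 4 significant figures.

Components: v_x = 52.97 cos 37.43° = 42.063 m/s, v_y = 52.97 sin 37.43° = 32.195 m/s.
Vertical: 0 = 12.78 + 32.195 t − ½(10) t² ⇒ 5.000 t² − 32.195 t − 12.78 = 0.
t = [32.195 + √(1036.5 + 255.60)] / 10.00 = 6.8141 s.
Horizontal: R = v_x · t = 42.063 × 6.8141 = 286.6 m.

286.6 m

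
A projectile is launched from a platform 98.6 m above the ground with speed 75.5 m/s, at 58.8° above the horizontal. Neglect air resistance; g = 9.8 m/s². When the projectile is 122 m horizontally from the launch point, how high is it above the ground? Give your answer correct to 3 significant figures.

252 m

v_x = 75.5 cos 58.8° = 39.11 m/s, v_y0 = 75.5 sin 58.8° = 64.58 m/s.
Time to reach x = 122 m: t = x / v_x = 122 / 39.11 = 3.119 s.
y = 98.6 + v_y0 t − ½ g t² = 98.6 + 64.58×3.119 − 4.900×3.119² = 252 m.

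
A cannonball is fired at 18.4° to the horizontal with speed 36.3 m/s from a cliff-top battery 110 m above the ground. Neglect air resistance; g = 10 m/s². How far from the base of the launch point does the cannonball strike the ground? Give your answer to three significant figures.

Components: v_x = 36.3 cos 18.4° = 34.44 m/s, v_y = 36.3 sin 18.4° = 11.46 m/s.
Vertical: 0 = 110 + 11.46 t − ½(10) t² ⇒ 5.000 t² − 11.46 t − 110 = 0.
t = [11.46 + √(131.3 + 2200)] / 10.00 = 5.974 s.
Horizontal: R = v_x · t = 34.44 × 5.974 = 206 m.

206 m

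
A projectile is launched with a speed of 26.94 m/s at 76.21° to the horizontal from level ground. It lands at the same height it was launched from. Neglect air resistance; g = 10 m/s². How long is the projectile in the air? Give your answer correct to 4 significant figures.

Vertical component: v_y = 26.94 sin 76.21° = 26.163 m/s.
For a projectile landing at launch height, time of flight is t = 2 v_y / g = 2 × 26.163 / 10 = 5.233 s.

5.233 s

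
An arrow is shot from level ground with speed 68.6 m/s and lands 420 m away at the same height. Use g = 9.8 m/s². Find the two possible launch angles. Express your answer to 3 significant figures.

30.5° and 59.5°

Level-ground range: R = v₀² sin(2θ)/g ⇒ sin 2θ = R g / v₀² = 420×9.8/68.6² = 0.8746.
2θ = arcsin(0.8746) = 61.00° or 180° − 61.00° = 119.00°.
So θ = 30.5° or θ = 59.5°.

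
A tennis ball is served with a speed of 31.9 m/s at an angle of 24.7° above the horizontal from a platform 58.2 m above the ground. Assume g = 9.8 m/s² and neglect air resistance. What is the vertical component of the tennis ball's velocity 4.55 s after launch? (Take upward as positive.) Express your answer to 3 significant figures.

Initial vertical component: v_y0 = 31.9 sin 24.7° = 13.33 m/s.
v_y(t) = v_y0 − g t = 13.33 − 9.8 × 4.55 = -31.3 m/s.

-31.3 m/s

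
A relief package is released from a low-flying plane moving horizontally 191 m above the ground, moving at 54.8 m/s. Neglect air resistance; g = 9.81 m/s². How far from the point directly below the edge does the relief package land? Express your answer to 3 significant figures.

342 m

Initial vertical velocity is zero, so the fall time comes from h = ½ g t²: t = √(2 × 191 / 9.81) = 6.240 s.
Horizontal motion is uniform at 54.8 m/s, so x = 54.8 × 6.240 = 342 m.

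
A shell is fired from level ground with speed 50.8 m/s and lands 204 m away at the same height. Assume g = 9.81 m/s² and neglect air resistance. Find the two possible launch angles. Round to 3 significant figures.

25.4° and 64.6°

Level-ground range: R = v₀² sin(2θ)/g ⇒ sin 2θ = R g / v₀² = 204×9.81/50.8² = 0.7755.
2θ = arcsin(0.7755) = 50.85° or 180° − 50.85° = 129.15°.
So θ = 25.4° or θ = 64.6°.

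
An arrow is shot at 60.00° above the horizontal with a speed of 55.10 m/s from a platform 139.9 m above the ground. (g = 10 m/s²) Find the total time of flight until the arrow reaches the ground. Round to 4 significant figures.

Vertical component: v_y = 55.10 sin 60.00° = 47.718 m/s.
Taking up as positive with launch at y = 139.9 m, landing at y = 0: 0 = 139.9 + 47.718 t − ½(10) t².
Solving 5.000 t² − 47.718 t − 139.9 = 0 gives t = [47.718 + √(47.718² + 4·5.000·139.9)] / 10.00 = 11.90 s.

11.90 s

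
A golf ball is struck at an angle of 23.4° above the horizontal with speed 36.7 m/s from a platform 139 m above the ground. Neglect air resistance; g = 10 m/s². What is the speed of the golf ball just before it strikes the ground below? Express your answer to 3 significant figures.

64.2 m/s

v_x = 36.7 cos 23.4° = 33.68 m/s is unchanged throughout.
For the vertical component, v_y² = v_y0² + 2 g h = (14.58)² + 2×10×139 = 2993, so |v_y| = 54.71 m/s.
Impact speed = √(v_x² + v_y²) = √(1134 + 2993) = 64.2 m/s.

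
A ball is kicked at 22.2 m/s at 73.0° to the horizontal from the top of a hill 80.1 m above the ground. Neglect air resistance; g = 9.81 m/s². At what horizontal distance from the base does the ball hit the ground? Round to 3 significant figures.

Components: v_x = 22.2 cos 73.0° = 6.491 m/s, v_y = 22.2 sin 73.0° = 21.23 m/s.
Vertical: 0 = 80.1 + 21.23 t − ½(9.81) t² ⇒ 4.905 t² − 21.23 t − 80.1 = 0.
t = [21.23 + √(450.7 + 1572)] / 9.810 = 6.749 s.
Horizontal: R = v_x · t = 6.491 × 6.749 = 43.8 m.

43.8 m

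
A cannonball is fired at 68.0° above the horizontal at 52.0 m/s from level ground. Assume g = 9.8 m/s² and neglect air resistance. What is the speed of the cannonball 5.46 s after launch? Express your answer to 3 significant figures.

20.2 m/s

v_x = 52.0 cos 68.0° = 19.48 m/s (constant).
v_y(t) = 52.0 sin 68.0° − g t = 48.21 − 9.8 × 5.46 = -5.298 m/s.
Speed = √(v_x² + v_y²) = √(379.5 + 28.07) = 20.2 m/s.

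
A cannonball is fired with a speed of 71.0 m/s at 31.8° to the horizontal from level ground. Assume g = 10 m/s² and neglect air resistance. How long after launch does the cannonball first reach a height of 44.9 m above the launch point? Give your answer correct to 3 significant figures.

1.50 s

v_y0 = 71.0 sin 31.8° = 37.41 m/s.
Set y = v_y0 t − ½ g t² = 44.9: 5.000 t² − 37.41 t + 44.9 = 0.
t = [37.41 ± √(1400 − 898.0)] / 10 = (37.41 ± 22.41) / 10, giving t = 1.50 s or t = 5.98 s.
The cannonball is on the way up at the first time, so t = 1.50 s.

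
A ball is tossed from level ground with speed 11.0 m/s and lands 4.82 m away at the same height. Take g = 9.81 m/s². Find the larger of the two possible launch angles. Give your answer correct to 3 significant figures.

Level-ground range: R = v₀² sin(2θ)/g ⇒ sin 2θ = R g / v₀² = 4.82×9.81/11.0² = 0.3908.
2θ = arcsin(0.3908) = 23.00° or 180° − 23.00° = 157.00°.
So θ = 11.5° or θ = 78.5°.

78.5°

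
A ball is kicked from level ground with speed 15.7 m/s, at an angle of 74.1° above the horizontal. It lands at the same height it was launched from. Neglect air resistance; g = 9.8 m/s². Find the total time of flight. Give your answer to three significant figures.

3.08 s

Vertical component: v_y = 15.7 sin 74.1° = 15.10 m/s.
For a projectile landing at launch height, time of flight is t = 2 v_y / g = 2 × 15.10 / 9.8 = 3.08 s.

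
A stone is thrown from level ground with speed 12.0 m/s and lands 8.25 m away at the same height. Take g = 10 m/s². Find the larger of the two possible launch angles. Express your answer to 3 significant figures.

72.5°

Level-ground range: R = v₀² sin(2θ)/g ⇒ sin 2θ = R g / v₀² = 8.25×10/12.0² = 0.5729.
2θ = arcsin(0.5729) = 34.95° or 180° − 34.95° = 145.05°.
So θ = 17.5° or θ = 72.5°.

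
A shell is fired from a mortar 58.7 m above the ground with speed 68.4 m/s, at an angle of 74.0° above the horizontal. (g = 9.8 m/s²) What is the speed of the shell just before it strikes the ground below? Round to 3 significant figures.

76.3 m/s

v_x = 68.4 cos 74.0° = 18.85 m/s is unchanged throughout.
For the vertical component, v_y² = v_y0² + 2 g h = (65.75)² + 2×9.8×58.7 = 5474, so |v_y| = 73.99 m/s.
Impact speed = √(v_x² + v_y²) = √(355.3 + 5474) = 76.3 m/s.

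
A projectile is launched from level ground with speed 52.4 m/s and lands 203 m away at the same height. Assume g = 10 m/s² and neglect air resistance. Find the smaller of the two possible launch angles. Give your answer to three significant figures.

Level-ground range: R = v₀² sin(2θ)/g ⇒ sin 2θ = R g / v₀² = 203×10/52.4² = 0.7393.
2θ = arcsin(0.7393) = 47.67° or 180° − 47.67° = 132.33°.
So θ = 23.8° or θ = 66.2°.

23.8°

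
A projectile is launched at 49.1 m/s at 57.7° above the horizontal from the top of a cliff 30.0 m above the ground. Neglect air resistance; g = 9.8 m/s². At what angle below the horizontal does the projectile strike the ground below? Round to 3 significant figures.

61.4°

v_x = 49.1 cos 57.7° = 26.24 m/s.
At impact |v_y| = √(v_y0² + 2 g h) = √(41.50² + 2×9.8×30.0) = 48.07 m/s.
Angle below horizontal = arctan(|v_y| / v_x) = arctan(48.07 / 26.24) = 61.4°.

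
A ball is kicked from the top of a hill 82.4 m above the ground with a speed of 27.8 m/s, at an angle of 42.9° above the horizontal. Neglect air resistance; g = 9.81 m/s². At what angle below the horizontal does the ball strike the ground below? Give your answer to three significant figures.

v_x = 27.8 cos 42.9° = 20.36 m/s.
At impact |v_y| = √(v_y0² + 2 g h) = √(18.92² + 2×9.81×82.4) = 44.44 m/s.
Angle below horizontal = arctan(|v_y| / v_x) = arctan(44.44 / 20.36) = 65.4°.

65.4°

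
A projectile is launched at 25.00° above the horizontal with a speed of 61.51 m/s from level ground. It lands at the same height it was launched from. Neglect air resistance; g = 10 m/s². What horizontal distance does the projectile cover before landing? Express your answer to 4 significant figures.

For level ground, R = v₀² sin(2θ) / g.
sin(2 × 25.00°) = sin 50.000° = 0.7660.
R = (61.51)² × 0.7660 / 10 = 289.8 m.

289.8 m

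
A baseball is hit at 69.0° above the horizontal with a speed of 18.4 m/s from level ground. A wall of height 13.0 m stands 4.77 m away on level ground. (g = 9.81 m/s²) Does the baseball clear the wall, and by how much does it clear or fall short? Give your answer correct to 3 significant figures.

No — it falls 3.14 m short of clearing the wall.

v_x = 18.4 cos 69.0° = 6.594 m/s; v_y0 = 18.4 sin 69.0° = 17.18 m/s.
Time to reach the wall: t = 4.77 / 6.594 = 0.7234 s.
Height at that point: y = 17.18×0.7234 − 4.905×0.7234² = 9.861 m.
That is 13.0 − 9.861 = 3.14 m below the top of the wall, so the baseball does not clear it.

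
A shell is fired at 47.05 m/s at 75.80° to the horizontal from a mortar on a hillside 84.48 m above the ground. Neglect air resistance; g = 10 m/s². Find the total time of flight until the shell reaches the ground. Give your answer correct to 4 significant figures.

Vertical component: v_y = 47.05 sin 75.80° = 45.612 m/s.
Taking up as positive with launch at y = 84.48 m, landing at y = 0: 0 = 84.48 + 45.612 t − ½(10) t².
Solving 5.000 t² − 45.612 t − 84.48 = 0 gives t = [45.612 + √(45.612² + 4·5.000·84.48)] / 10.00 = 10.70 s.

10.70 s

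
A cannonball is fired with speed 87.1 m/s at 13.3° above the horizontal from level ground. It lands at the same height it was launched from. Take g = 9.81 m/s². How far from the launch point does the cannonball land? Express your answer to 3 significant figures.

346 m

For level ground, R = v₀² sin(2θ) / g.
sin(2 × 13.3°) = sin 26.60° = 0.4478.
R = (87.1)² × 0.4478 / 9.81 = 346 m.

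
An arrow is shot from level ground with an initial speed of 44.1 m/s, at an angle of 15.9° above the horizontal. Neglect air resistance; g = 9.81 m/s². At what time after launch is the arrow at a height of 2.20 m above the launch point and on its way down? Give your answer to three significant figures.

v_y0 = 44.1 sin 15.9° = 12.08 m/s.
Set y = v_y0 t − ½ g t² = 2.20: 4.905 t² − 12.08 t + 2.20 = 0.
t = [12.08 ± √(145.9 − 43.16)] / 9.81 = (12.08 ± 10.14) / 9.81, giving t = 0.198 s or t = 2.27 s.
On the way down corresponds to the larger root: t = 2.27 s.

2.27 s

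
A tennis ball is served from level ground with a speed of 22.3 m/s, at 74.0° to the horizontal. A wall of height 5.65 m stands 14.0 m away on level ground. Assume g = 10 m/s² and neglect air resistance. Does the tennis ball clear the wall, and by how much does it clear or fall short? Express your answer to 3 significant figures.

v_x = 22.3 cos 74.0° = 6.147 m/s; v_y0 = 22.3 sin 74.0° = 21.44 m/s.
Time to reach the wall: t = 14.0 / 6.147 = 2.278 s.
Height at that point: y = 21.44×2.278 − 5.000×2.278² = 22.89 m.
That is 22.89 − 5.65 = 17.2 m above the top of the wall, so the tennis ball clears it.

Yes — it clears the wall by 17.2 m.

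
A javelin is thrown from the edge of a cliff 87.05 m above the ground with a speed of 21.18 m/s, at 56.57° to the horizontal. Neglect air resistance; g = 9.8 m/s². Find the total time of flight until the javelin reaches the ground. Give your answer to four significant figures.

Vertical component: v_y = 21.18 sin 56.57° = 17.676 m/s.
Taking up as positive with launch at y = 87.05 m, landing at y = 0: 0 = 87.05 + 17.676 t − ½(9.8) t².
Solving 4.900 t² − 17.676 t − 87.05 = 0 gives t = [17.676 + √(17.676² + 4·4.900·87.05)] / 9.800 = 6.388 s.

6.388 s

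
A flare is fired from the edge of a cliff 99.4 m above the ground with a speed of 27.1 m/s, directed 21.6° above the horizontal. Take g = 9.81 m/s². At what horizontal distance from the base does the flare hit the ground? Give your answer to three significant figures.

Components: v_x = 27.1 cos 21.6° = 25.20 m/s, v_y = 27.1 sin 21.6° = 9.976 m/s.
Vertical: 0 = 99.4 + 9.976 t − ½(9.81) t² ⇒ 4.905 t² − 9.976 t − 99.4 = 0.
t = [9.976 + √(99.52 + 1950)] / 9.810 = 5.632 s.
Horizontal: R = v_x · t = 25.20 × 5.632 = 142 m.

142 m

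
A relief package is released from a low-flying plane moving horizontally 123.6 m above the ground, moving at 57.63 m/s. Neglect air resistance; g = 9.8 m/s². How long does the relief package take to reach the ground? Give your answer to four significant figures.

The horizontal speed doesn't affect the fall. With v_y0 = 0, h = ½ g t².
t = √(2 × 123.6 / 9.8) = √25.224 = 5.022 s.

5.022 s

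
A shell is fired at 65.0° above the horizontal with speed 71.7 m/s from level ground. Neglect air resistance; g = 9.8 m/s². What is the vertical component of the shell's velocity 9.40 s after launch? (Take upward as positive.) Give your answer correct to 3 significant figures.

-27.1 m/s

Initial vertical component: v_y0 = 71.7 sin 65.0° = 64.98 m/s.
v_y(t) = v_y0 − g t = 64.98 − 9.8 × 9.40 = -27.1 m/s.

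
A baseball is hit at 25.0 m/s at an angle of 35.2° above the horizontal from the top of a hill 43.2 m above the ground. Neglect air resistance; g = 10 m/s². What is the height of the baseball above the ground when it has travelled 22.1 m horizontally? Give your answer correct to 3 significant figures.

v_x = 25.0 cos 35.2° = 20.43 m/s, v_y0 = 25.0 sin 35.2° = 14.41 m/s.
Time to reach x = 22.1 m: t = x / v_x = 22.1 / 20.43 = 1.082 s.
y = 43.2 + v_y0 t − ½ g t² = 43.2 + 14.41×1.082 − 5.000×1.082² = 52.9 m.

52.9 m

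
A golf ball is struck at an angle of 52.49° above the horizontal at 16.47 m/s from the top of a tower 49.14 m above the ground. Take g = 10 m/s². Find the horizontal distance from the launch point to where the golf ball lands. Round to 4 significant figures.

47.16 m

Components: v_x = 16.47 cos 52.49° = 10.029 m/s, v_y = 16.47 sin 52.49° = 13.065 m/s.
Vertical: 0 = 49.14 + 13.065 t − ½(10) t² ⇒ 5.000 t² − 13.065 t − 49.14 = 0.
t = [13.065 + √(170.69 + 982.80)] / 10.00 = 4.7028 s.
Horizontal: R = v_x · t = 10.029 × 4.7028 = 47.16 m.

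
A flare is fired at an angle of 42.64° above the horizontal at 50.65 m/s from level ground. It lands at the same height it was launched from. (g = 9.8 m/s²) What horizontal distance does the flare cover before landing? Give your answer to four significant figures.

For level ground, R = v₀² sin(2θ) / g.
sin(2 × 42.64°) = sin 85.280° = 0.9966.
R = (50.65)² × 0.9966 / 9.8 = 260.9 m.

260.9 m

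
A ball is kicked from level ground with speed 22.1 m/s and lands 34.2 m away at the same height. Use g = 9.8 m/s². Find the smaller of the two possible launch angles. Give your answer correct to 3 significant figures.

Level-ground range: R = v₀² sin(2θ)/g ⇒ sin 2θ = R g / v₀² = 34.2×9.8/22.1² = 0.6862.
2θ = arcsin(0.6862) = 43.33° or 180° − 43.33° = 136.67°.
So θ = 21.7° or θ = 68.3°.

21.7°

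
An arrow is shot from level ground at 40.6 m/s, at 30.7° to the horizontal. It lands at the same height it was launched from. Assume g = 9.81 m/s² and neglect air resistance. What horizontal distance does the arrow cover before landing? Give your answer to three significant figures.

Components: v_x = 40.6 cos 30.7° = 34.91 m/s, v_y = 40.6 sin 30.7° = 20.73 m/s.
Time of flight (same landing height): t = 2 v_y / g = 2 × 20.73 / 9.81 = 4.226 s.
Range: R = v_x · t = 34.91 × 4.226 = 148 m.

148 m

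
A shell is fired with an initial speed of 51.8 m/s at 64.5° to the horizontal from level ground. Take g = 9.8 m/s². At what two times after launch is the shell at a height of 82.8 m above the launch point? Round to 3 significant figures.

v_y0 = 51.8 sin 64.5° = 46.75 m/s.
Set y = v_y0 t − ½ g t² = 82.8: 4.900 t² − 46.75 t + 82.8 = 0.
t = [46.75 ± √(2186 − 1623)] / 9.8 = (46.75 ± 23.73) / 9.8, giving t = 2.35 s or t = 7.19 s.
So the shell is at 82.8 m at t = 2.35 s (rising) and t = 7.19 s (falling).

2.35 s and 7.19 s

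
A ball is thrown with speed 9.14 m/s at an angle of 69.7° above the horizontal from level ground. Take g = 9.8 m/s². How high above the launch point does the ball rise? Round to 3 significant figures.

Vertical component of launch velocity: v_y = 9.14 sin 69.7° = 8.572 m/s.
At the highest point the vertical velocity is zero, so v_y² = 2 g h_max.
h_max = (8.572)² / (2 × 9.8) = 73.48 / 19.60 = 3.75 m.

3.75 m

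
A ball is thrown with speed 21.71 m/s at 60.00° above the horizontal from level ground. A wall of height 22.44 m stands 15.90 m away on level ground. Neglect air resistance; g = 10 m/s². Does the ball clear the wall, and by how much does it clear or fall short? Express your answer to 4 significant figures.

v_x = 21.71 cos 60.00° = 10.855 m/s; v_y0 = 21.71 sin 60.00° = 18.801 m/s.
Time to reach the wall: t = 15.90 / 10.855 = 1.4648 s.
Height at that point: y = 18.801×1.4648 − 5.000×1.4648² = 16.812 m.
That is 22.44 − 16.812 = 5.628 m below the top of the wall, so the ball does not clear it.

No — it falls 5.628 m short of clearing the wall.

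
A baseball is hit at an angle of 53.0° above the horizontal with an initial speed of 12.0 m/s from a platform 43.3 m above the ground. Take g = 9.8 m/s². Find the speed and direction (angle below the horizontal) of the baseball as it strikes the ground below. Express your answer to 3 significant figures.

31.5 m/s at 76.7° below the horizontal

v_x = 12.0 cos 53.0° = 7.222 m/s (constant).
|v_y| at impact = √((9.584)² + 2×9.8×43.3) = 30.67 m/s.
Speed = √(7.222² + 30.67²) = 31.5 m/s; angle = arctan(30.67/7.222) = 76.7° below horizontal.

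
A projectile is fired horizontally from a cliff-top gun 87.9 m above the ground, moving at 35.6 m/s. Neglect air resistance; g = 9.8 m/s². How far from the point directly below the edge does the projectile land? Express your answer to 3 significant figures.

Initial vertical velocity is zero, so the fall time comes from h = ½ g t²: t = √(2 × 87.9 / 9.8) = 4.235 s.
Horizontal motion is uniform at 35.6 m/s, so x = 35.6 × 4.235 = 151 m.

151 m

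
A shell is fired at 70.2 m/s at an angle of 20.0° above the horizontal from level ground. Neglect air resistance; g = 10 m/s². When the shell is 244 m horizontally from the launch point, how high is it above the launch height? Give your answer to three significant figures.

v_x = 70.2 cos 20.0° = 65.97 m/s, v_y0 = 70.2 sin 20.0° = 24.01 m/s.
Time to reach x = 244 m: t = x / v_x = 244 / 65.97 = 3.699 s.
y = v_y0 t − ½ g t² = 24.01×3.699 − 5.000×3.699² = 20.4 m.

20.4 m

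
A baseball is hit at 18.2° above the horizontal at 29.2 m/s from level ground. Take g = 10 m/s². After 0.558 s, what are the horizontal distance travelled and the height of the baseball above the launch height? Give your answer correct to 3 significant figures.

v_x = 29.2 cos 18.2° = 27.74 m/s; v_y0 = 29.2 sin 18.2° = 9.120 m/s.
x = v_x t = 27.74 × 0.558 = 15.5 m.
y = v_y0 t − ½ g t² = 9.120×0.558 − 5.000×0.558² = 3.53 m.

x = 15.5 m, y = 3.53 m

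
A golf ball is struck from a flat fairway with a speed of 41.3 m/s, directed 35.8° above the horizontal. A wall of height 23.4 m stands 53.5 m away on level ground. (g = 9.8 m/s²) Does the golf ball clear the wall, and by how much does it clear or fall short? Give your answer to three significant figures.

v_x = 41.3 cos 35.8° = 33.50 m/s; v_y0 = 41.3 sin 35.8° = 24.16 m/s.
Time to reach the wall: t = 53.5 / 33.50 = 1.597 s.
Height at that point: y = 24.16×1.597 − 4.900×1.597² = 26.09 m.
That is 26.09 − 23.4 = 2.69 m above the top of the wall, so the golf ball clears it.

Yes — it clears the wall by 2.69 m.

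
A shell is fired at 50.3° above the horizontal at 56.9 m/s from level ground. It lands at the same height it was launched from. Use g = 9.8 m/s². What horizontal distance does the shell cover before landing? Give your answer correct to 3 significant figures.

Components: v_x = 56.9 cos 50.3° = 36.35 m/s, v_y = 56.9 sin 50.3° = 43.78 m/s.
Time of flight (same landing height): t = 2 v_y / g = 2 × 43.78 / 9.8 = 8.935 s.
Range: R = v_x · t = 36.35 × 8.935 = 325 m.

325 m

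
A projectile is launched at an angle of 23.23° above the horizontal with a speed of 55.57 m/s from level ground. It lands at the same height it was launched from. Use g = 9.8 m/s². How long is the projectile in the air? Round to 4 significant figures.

4.473 s

Vertical component: v_y = 55.57 sin 23.23° = 21.918 m/s.
For a projectile landing at launch height, time of flight is t = 2 v_y / g = 2 × 21.918 / 9.8 = 4.473 s.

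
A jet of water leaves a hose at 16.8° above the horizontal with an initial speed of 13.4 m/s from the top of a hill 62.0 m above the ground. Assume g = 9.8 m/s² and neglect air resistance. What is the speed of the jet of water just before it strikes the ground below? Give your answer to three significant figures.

37.3 m/s

v_x = 13.4 cos 16.8° = 12.83 m/s is unchanged throughout.
For the vertical component, v_y² = v_y0² + 2 g h = (3.873)² + 2×9.8×62.0 = 1230, so |v_y| = 35.07 m/s.
Impact speed = √(v_x² + v_y²) = √(164.6 + 1230) = 37.3 m/s.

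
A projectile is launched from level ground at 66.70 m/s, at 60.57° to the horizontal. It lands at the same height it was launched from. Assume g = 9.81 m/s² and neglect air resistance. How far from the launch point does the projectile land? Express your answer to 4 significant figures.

388.2 m

Components: v_x = 66.70 cos 60.57° = 32.774 m/s, v_y = 66.70 sin 60.57° = 58.093 m/s.
Time of flight (same landing height): t = 2 v_y / g = 2 × 58.093 / 9.81 = 11.844 s.
Range: R = v_x · t = 32.774 × 11.844 = 388.2 m.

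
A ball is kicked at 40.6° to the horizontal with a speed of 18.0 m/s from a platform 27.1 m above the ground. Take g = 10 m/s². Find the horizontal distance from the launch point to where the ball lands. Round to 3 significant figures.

Components: v_x = 18.0 cos 40.6° = 13.67 m/s, v_y = 18.0 sin 40.6° = 11.71 m/s.
Vertical: 0 = 27.1 + 11.71 t − ½(10) t² ⇒ 5.000 t² − 11.71 t − 27.1 = 0.
t = [11.71 + √(137.1 + 542.0)] / 10.00 = 3.777 s.
Horizontal: R = v_x · t = 13.67 × 3.777 = 51.6 m.

51.6 m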